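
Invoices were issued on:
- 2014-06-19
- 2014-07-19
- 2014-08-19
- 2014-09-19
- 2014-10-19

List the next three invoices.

2014-11-19, 2014-12-19, 2015-01-19

Gaps: 30, 31, 31, 30 days — not constant. Every event is on the 19th of the month.
Pattern: the 19th of each month.
November 2014: 2014-11-19.
December 2014: 2014-12-19.
Next: January 2015 → 2015-01-19.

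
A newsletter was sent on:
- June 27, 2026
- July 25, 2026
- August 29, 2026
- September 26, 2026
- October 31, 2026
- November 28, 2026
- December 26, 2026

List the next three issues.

January 30, 2027; February 27, 2027; March 27, 2027

Every date is a Saturday; gaps 28, 35, 28, 35, 28, 28 days.
Each is the last Saturday of its month (at least one falls on the 29th or later, ruling out '4th Saturday').
January 2027 ends with Saturday January 30, 2027.
February 2027 ends with Saturday February 27, 2027.
March 2027 ends with Saturday March 27, 2027.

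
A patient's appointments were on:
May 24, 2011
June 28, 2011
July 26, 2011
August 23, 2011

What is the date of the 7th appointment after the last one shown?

These are Tuesdays at 28- or 35-day spacing (35, 28, 28).
The pattern: 4th Tuesday of the month.
4th Tuesday of September 2011: September 27, 2011.
4th Tuesday of October 2011: October 25, 2011.
4th Tuesday of November 2011: November 22, 2011.
December 2011 — 4th Tuesday is December 27, 2011.
January 2012 — 4th Tuesday is January 24, 2012.
4th Tuesday of February 2012: February 28, 2012.
4th Tuesday of March 2012: March 27, 2012.

March 27, 2012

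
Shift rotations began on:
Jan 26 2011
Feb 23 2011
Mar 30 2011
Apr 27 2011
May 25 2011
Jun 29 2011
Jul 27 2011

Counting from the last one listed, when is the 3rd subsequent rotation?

Every date is a Wednesday; gaps 28, 35, 28, 28, 35, 28 days.
Each is the last Wednesday of its month (at least one falls on the 29th or later, ruling out '4th Wednesday').
August 2011 ends with Wednesday Aug 31 2011.
Last Wednesday of September 2011: Sep 28 2011.
October 2011 ends with Wednesday Oct 26 2011.

Oct 26 2011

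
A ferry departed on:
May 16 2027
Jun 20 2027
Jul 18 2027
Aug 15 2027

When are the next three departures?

Sep 19 2027, Oct 17 2027, Nov 21 2027

Gaps: 35, 28, 28 days — a mix of 28 and 35. Every date is a Sunday.
Each is the 3rd Sunday of its month.
3rd Sunday of September 2027: Sep 19 2027.
3rd Sunday of October 2027: Oct 17 2027.
November 2027 — 3rd Sunday is Nov 21 2027.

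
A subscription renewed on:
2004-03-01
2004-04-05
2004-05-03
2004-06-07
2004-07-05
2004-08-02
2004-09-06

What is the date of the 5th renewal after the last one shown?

2005-02-07

These are Mondays at 28- or 35-day spacing (35, 28, 35, 28, 28, 35).
The pattern: 1st Monday of the month.
October 2004 — 1st Monday is 2004-10-04.
1st Monday of November 2004: 2004-11-01.
1st Monday of December 2004: 2004-12-06.
January 2005 — 1st Monday is 2005-01-03.
1st Monday of February 2005: 2005-02-07.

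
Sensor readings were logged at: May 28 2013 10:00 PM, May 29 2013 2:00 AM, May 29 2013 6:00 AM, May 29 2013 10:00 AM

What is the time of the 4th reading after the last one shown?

Gaps: 4, 4, 4 hours — each event is 4 hours after the previous one.
May 29 2013 10:00 AM + 4 h = May 29 2013 2:00 PM.
May 29 2013 2:00 PM + 4 h = May 29 2013 6:00 PM.
May 29 2013 6:00 PM + 4 h = May 29 2013 10:00 PM.
May 29 2013 10:00 PM + 4 h = May 30 2013 2:00 AM.

May 30 2013 2:00 AM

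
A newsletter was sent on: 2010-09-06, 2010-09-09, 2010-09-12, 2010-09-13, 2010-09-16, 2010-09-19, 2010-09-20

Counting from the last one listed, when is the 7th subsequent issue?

2010-10-07

Every event lands on a Monday or Thursday or Sunday (gaps cycle 3, 3, 1, 3, 3, 1).
So the schedule is: every Monday, Thursday and Sunday.
Next Thursday: 2010-09-23.
Next Sunday: 2010-09-26.
The following Monday is 2010-09-27.
The following Thursday is 2010-09-30.
Next Sunday: 2010-10-03.
Next Monday: 2010-10-04.
Next Thursday: 2010-10-07.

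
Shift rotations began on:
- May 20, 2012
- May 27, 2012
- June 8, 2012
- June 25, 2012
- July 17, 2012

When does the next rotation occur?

August 13, 2012

Gaps: 7, 12, 17, 22 days — each gap is 5 larger than the previous one.
Next gap: 27 days. July 17, 2012 + 27 days = August 13, 2012.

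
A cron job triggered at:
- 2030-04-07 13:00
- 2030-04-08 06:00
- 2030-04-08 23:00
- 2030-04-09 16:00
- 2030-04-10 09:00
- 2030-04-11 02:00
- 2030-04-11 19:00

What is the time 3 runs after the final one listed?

2030-04-13 22:00

The interval is a steady 17 hours (17, 17, 17, 17, 17, 17).
2030-04-11 19:00 + 17 h = 2030-04-12 12:00.
2030-04-12 12:00 + 17 h = 2030-04-13 05:00.
2030-04-13 05:00 + 17 h = 2030-04-13 22:00.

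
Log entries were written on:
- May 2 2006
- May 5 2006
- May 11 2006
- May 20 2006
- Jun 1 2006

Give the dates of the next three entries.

The spacing grows by 3 each time: 3, 6, 9, 12 days.
Next gap: 15 days. Jun 1 2006 + 15 days = Jun 16 2006.
Next gap: 18 days. Jun 16 2006 + 18 days = Jul 4 2006.
Next gap: 21 days. Jul 4 2006 + 21 days = Jul 25 2006.

Jun 16 2006, Jul 4 2006, Jul 25 2006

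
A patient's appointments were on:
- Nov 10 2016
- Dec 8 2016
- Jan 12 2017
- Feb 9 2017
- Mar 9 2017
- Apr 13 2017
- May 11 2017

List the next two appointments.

Jun 8 2017, Jul 13 2017

These are Thursdays at 28- or 35-day spacing (28, 35, 28, 28, 35, 28).
The pattern: 2nd Thursday of the month.
June 2017 — 2nd Thursday is Jun 8 2017.
July 2017 — 2nd Thursday is Jul 13 2017.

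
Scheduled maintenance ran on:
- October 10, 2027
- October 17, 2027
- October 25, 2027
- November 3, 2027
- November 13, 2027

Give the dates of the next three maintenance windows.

November 24, 2027; December 6, 2027; December 19, 2027

Gaps: 7, 8, 9, 10 days — each gap is 1 larger than the previous one.
Next gap: 11 days. November 13, 2027 + 11 days = November 24, 2027.
Next gap: 12 days. November 24, 2027 + 12 days = December 6, 2027.
Next gap: 13 days. December 6, 2027 + 13 days = December 19, 2027.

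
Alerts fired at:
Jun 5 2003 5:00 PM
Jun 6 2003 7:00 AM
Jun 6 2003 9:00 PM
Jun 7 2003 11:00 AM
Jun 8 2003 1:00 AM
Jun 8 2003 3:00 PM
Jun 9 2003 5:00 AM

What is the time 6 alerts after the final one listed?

Jun 12 2003 5:00 PM

The interval is a steady 14 hours (14, 14, 14, 14, 14, 14).
Jun 9 2003 5:00 AM + 14 h = Jun 9 2003 7:00 PM.
Jun 9 2003 7:00 PM + 14 h = Jun 10 2003 9:00 AM.
Jun 10 2003 9:00 AM + 14 h = Jun 10 2003 11:00 PM.
Jun 10 2003 11:00 PM + 14 h = Jun 11 2003 1:00 PM.
Jun 11 2003 1:00 PM + 14 h = Jun 12 2003 3:00 AM.
Jun 12 2003 3:00 AM + 14 h = Jun 12 2003 5:00 PM.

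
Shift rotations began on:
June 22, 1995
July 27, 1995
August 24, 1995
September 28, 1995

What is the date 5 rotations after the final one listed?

All dates are Thursdays, 35, 28, 35 days apart.
Specifically, the 4th Thursday of each month.
4th Thursday of October 1995: October 26, 1995.
November 1995 — 4th Thursday is November 23, 1995.
4th Thursday of December 1995: December 28, 1995.
January 1996 — 4th Thursday is January 25, 1996.
4th Thursday of February 1996: February 22, 1996.

February 22, 1996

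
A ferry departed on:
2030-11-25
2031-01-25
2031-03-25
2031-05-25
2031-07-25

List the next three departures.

2031-09-25, 2031-11-25, 2032-01-25

Gaps: 61, 59, 61, 61 days — not constant. Every event is on the 25th of the month.
Pattern: the 25th of every 2 months.
Next: September 2031 → 2031-09-25.
Next: November 2031 → 2031-11-25.
Next: January 2032 → 2032-01-25.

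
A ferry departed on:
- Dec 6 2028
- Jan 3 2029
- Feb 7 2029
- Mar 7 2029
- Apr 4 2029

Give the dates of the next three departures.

May 2 2029, Jun 6 2029, Jul 4 2029

All dates are Wednesdays, 28, 35, 28, 28 days apart.
Specifically, the 1st Wednesday of each month.
1st Wednesday of May 2029: May 2 2029.
1st Wednesday of June 2029: Jun 6 2029.
1st Wednesday of July 2029: Jul 4 2029.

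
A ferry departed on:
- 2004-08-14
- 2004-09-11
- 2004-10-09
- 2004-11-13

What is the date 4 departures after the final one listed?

Gaps: 28, 28, 35 days — a mix of 28 and 35. Every date is a Saturday.
Each is the 2nd Saturday of its month.
December 2004 — 2nd Saturday is 2004-12-11.
January 2005 — 2nd Saturday is 2005-01-08.
February 2005 — 2nd Saturday is 2005-02-12.
2nd Saturday of March 2005: 2005-03-12.

2005-03-12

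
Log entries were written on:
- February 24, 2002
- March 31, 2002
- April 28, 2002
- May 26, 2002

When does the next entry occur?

June 30, 2002

Every date is a Sunday; gaps 35, 28, 28 days.
Each is the last Sunday of its month (at least one falls on the 29th or later, ruling out '4th Sunday').
June 2002 ends with Sunday June 30, 2002.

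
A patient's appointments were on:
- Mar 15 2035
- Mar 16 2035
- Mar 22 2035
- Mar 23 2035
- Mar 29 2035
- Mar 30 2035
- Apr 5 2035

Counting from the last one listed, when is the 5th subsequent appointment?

Gaps: 1, 6, 1, 6, 1, 6 days — not constant, but cyclic with period 2.
The events fall on every Thursday and Friday.
Next Friday: Apr 6 2035.
The following Thursday is Apr 12 2035.
The following Friday is Apr 13 2035.
Next Thursday: Apr 19 2035.
The following Friday is Apr 20 2035.

Apr 20 2035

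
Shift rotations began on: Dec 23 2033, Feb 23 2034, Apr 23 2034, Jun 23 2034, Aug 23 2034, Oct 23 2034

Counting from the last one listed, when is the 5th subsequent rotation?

Aug 23 2035

Gaps: 62, 59, 61, 61, 61 days — not constant. Every event is on the 23rd of the month.
Pattern: the 23rd of every 2 months.
Next: December 2034 → Dec 23 2034.
Next: February 2035 → Feb 23 2035.
Next: April 2035 → Apr 23 2035.
Next: June 2035 → Jun 23 2035.
August 2035: Aug 23 2035.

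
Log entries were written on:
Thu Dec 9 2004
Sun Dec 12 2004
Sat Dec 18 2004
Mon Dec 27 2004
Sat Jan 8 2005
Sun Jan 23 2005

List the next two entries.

Thu Feb 10 2005, Thu Mar 3 2005

The spacing grows by 3 each time: 3, 6, 9, 12, 15 days.
Next gap: 18 days. Sun Jan 23 2005 + 18 days = Thu Feb 10 2005.
Next gap: 21 days. Thu Feb 10 2005 + 21 days = Thu Mar 3 2005.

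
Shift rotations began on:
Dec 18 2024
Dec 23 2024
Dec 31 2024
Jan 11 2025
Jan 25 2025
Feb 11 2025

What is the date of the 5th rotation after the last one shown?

Jun 21 2025

Gaps: 5, 8, 11, 14, 17 days — each gap is 3 larger than the previous one.
Next gap: 20 days. Feb 11 2025 + 20 days = Mar 3 2025.
Next gap: 23 days. Mar 3 2025 + 23 days = Mar 26 2025.
Next gap: 26 days. Mar 26 2025 + 26 days = Apr 21 2025.
Next gap: 29 days. Apr 21 2025 + 29 days = May 20 2025.
Next gap: 32 days. May 20 2025 + 32 days = Jun 21 2025.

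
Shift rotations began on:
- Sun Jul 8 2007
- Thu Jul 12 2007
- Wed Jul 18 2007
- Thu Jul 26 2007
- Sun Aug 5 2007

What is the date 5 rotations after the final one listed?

The spacing grows by 2 each time: 4, 6, 8, 10 days.
Next gap: 12 days. Sun Aug 5 2007 + 12 days = Fri Aug 17 2007.
Next gap: 14 days. Fri Aug 17 2007 + 14 days = Fri Aug 31 2007.
Next gap: 16 days. Fri Aug 31 2007 + 16 days = Sun Sep 16 2007.
Next gap: 18 days. Sun Sep 16 2007 + 18 days = Thu Oct 4 2007.
Next gap: 20 days. Thu Oct 4 2007 + 20 days = Wed Oct 24 2007.

Wed Oct 24 2007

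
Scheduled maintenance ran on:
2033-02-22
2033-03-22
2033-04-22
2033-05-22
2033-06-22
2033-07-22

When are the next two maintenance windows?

2033-08-22, 2033-09-22

Gaps: 28, 31, 30, 31, 30 days — not constant. Every event is on the 22nd of the month.
Pattern: the 22nd of each month.
August 2033: 2033-08-22.
September 2033: 2033-09-22.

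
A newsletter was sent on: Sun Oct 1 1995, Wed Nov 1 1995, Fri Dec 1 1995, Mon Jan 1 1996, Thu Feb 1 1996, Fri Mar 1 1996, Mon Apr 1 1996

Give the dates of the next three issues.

Wed May 1 1996, Sat Jun 1 1996, Mon Jul 1 1996

Gaps: 31, 30, 31, 31, 29, 31 days — not constant. Every event is on the 1st of the month.
Pattern: the 1st of each month.
Next: May 1996 → Wed May 1 1996.
June 1996: Sat Jun 1 1996.
July 1996: Mon Jul 1 1996.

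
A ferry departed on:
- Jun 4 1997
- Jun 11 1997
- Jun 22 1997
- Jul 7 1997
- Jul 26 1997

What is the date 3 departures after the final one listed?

Gaps: 7, 11, 15, 19 days — each gap is 4 larger than the previous one.
Next gap: 23 days. Jul 26 1997 + 23 days = Aug 18 1997.
Next gap: 27 days. Aug 18 1997 + 27 days = Sep 14 1997.
Next gap: 31 days. Sep 14 1997 + 31 days = Oct 15 1997.

Oct 15 1997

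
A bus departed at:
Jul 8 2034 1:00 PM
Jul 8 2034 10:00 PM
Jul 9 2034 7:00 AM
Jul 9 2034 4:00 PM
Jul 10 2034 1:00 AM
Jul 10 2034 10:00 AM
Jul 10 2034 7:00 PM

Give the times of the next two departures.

Spacing: 9, 9, 9, 9, 9, 9 h — constant 9 h.
Jul 10 2034 7:00 PM + 9 h = Jul 11 2034 4:00 AM.
Jul 11 2034 4:00 AM + 9 h = Jul 11 2034 1:00 PM.

Jul 11 2034 4:00 AM, Jul 11 2034 1:00 PM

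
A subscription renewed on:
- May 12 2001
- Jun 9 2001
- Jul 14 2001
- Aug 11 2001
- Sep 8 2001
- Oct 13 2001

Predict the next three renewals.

Nov 10 2001, Dec 8 2001, Jan 12 2002

Gaps: 28, 35, 28, 28, 35 days — a mix of 28 and 35. Every date is a Saturday.
Each is the 2nd Saturday of its month.
November 2001 — 2nd Saturday is Nov 10 2001.
December 2001 — 2nd Saturday is Dec 8 2001.
2nd Saturday of January 2002: Jan 12 2002.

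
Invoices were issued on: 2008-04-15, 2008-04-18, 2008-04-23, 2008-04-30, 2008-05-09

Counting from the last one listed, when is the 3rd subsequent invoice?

2008-06-17

Gaps: 3, 5, 7, 9 days — each gap is 2 larger than the previous one.
Next gap: 11 days. 2008-05-09 + 11 days = 2008-05-20.
Next gap: 13 days. 2008-05-20 + 13 days = 2008-06-02.
Next gap: 15 days. 2008-06-02 + 15 days = 2008-06-17.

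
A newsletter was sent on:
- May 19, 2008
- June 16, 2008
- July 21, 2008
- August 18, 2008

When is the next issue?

September 15, 2008

All dates are Mondays, 28, 35, 28 days apart.
Specifically, the 3rd Monday of each month.
September 2008 — 3rd Monday is September 15, 2008.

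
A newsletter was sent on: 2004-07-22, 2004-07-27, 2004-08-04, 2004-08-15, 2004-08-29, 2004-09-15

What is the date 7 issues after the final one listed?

Intervals are 5, 8, 11, 14, 17 days — an arithmetic progression with common difference 3.
Next gap: 20 days. 2004-09-15 + 20 days = 2004-10-05.
Next gap: 23 days. 2004-10-05 + 23 days = 2004-10-28.
Next gap: 26 days. 2004-10-28 + 26 days = 2004-11-23.
Next gap: 29 days. 2004-11-23 + 29 days = 2004-12-22.
Next gap: 32 days. 2004-12-22 + 32 days = 2005-01-23.
Next gap: 35 days. 2005-01-23 + 35 days = 2005-02-27.
Next gap: 38 days. 2005-02-27 + 38 days = 2005-04-06.

2005-04-06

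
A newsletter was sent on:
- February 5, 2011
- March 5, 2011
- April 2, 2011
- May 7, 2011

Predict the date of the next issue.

June 4, 2011

These are Saturdays at 28- or 35-day spacing (28, 28, 35).
The pattern: 1st Saturday of the month.
1st Saturday of June 2011: June 4, 2011.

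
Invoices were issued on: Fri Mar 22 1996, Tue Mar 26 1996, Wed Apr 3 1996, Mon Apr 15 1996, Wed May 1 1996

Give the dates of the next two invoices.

Intervals are 4, 8, 12, 16 days — an arithmetic progression with common difference 4.
Next gap: 20 days. Wed May 1 1996 + 20 days = Tue May 21 1996.
Next gap: 24 days. Tue May 21 1996 + 24 days = Fri Jun 14 1996.

Tue May 21 1996, Fri Jun 14 1996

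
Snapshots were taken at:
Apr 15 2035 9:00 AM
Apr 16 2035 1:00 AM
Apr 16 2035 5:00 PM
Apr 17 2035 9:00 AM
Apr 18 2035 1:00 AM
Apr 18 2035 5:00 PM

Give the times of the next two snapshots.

Gaps: 16, 16, 16, 16, 16 hours — each event is 16 hours after the previous one.
Apr 18 2035 5:00 PM + 16 h = Apr 19 2035 9:00 AM.
Apr 19 2035 9:00 AM + 16 h = Apr 20 2035 1:00 AM.

Apr 19 2035 9:00 AM, Apr 20 2035 1:00 AM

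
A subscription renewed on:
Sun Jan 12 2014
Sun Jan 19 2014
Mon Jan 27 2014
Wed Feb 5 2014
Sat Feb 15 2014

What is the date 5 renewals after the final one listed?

Intervals are 7, 8, 9, 10 days — an arithmetic progression with common difference 1.
Next gap: 11 days. Sat Feb 15 2014 + 11 days = Wed Feb 26 2014.
Next gap: 12 days. Wed Feb 26 2014 + 12 days = Mon Mar 10 2014.
Next gap: 13 days. Mon Mar 10 2014 + 13 days = Sun Mar 23 2014.
Next gap: 14 days. Sun Mar 23 2014 + 14 days = Sun Apr 6 2014.
Next gap: 15 days. Sun Apr 6 2014 + 15 days = Mon Apr 21 2014.

Mon Apr 21 2014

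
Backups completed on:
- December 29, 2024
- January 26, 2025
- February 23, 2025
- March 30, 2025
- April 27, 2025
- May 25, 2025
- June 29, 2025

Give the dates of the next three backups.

All Sundays; the gaps (28, 28, 35, 28, 28, 35) vary with month length.
This is the last Sunday of each month.
July 2025 ends with Sunday July 27, 2025.
August 2025 ends with Sunday August 31, 2025.
September 2025 ends with Sunday September 28, 2025.

July 27, 2025; August 31, 2025; September 28, 2025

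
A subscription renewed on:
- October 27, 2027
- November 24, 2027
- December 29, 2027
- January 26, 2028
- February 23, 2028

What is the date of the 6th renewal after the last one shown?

All Wednesdays; the gaps (28, 35, 28, 28) vary with month length.
This is the last Wednesday of each month.
Last Wednesday of March 2028: March 29, 2028.
Last Wednesday of April 2028: April 26, 2028.
Last Wednesday of May 2028: May 31, 2028.
Last Wednesday of June 2028: June 28, 2028.
Last Wednesday of July 2028: July 26, 2028.
Last Wednesday of August 2028: August 30, 2028.

August 30, 2028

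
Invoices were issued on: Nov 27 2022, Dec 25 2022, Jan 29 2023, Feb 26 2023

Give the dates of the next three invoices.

Mar 26 2023, Apr 30 2023, May 28 2023

These are Sundays with 28, 35, 28-day gaps.
Each is the final Sunday of its month — Jan 29 2023 is past the 28th, so '4th Sunday' doesn't fit.
March 2023 ends with Sunday Mar 26 2023.
Last Sunday of April 2023: Apr 30 2023.
May 2023 ends with Sunday May 28 2023.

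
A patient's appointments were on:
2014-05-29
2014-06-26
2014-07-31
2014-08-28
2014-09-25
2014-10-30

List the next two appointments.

These are Thursdays with 28, 35, 28, 28, 35-day gaps.
Each is the final Thursday of its month — 2014-05-29 is past the 28th, so '4th Thursday' doesn't fit.
Last Thursday of November 2014: 2014-11-27.
Last Thursday of December 2014: 2014-12-25.

2014-11-27, 2014-12-25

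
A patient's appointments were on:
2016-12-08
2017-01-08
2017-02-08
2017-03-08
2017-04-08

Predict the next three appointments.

2017-05-08, 2017-06-08, 2017-07-08

Each date is the 8th; the gaps (31, 31, 28, 31) track the month lengths.
The rule is the 8th of each month.
Next: May 2017 → 2017-05-08.
June 2017: 2017-06-08.
July 2017: 2017-07-08.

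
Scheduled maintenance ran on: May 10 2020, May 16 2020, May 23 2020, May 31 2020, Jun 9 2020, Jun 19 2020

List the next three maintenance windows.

Jun 30 2020, Jul 12 2020, Jul 25 2020

Gaps: 6, 7, 8, 9, 10 days — each gap is 1 larger than the previous one.
Next gap: 11 days. Jun 19 2020 + 11 days = Jun 30 2020.
Next gap: 12 days. Jun 30 2020 + 12 days = Jul 12 2020.
Next gap: 13 days. Jul 12 2020 + 13 days = Jul 25 2020.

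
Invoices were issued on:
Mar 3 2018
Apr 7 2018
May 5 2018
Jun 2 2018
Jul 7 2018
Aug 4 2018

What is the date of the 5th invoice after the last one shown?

Gaps: 35, 28, 28, 35, 28 days — a mix of 28 and 35. Every date is a Saturday.
Each is the 1st Saturday of its month.
1st Saturday of September 2018: Sep 1 2018.
1st Saturday of October 2018: Oct 6 2018.
1st Saturday of November 2018: Nov 3 2018.
1st Saturday of December 2018: Dec 1 2018.
1st Saturday of January 2019: Jan 5 2019.

Jan 5 2019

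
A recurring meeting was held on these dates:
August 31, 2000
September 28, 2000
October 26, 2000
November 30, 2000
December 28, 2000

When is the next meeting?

January 25, 2001

Every date is a Thursday; gaps 28, 28, 35, 28 days.
Each is the last Thursday of its month (at least one falls on the 29th or later, ruling out '4th Thursday').
January 2001 ends with Thursday January 25, 2001.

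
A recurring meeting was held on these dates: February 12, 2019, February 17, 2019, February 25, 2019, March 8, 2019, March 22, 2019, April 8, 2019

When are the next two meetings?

The spacing grows by 3 each time: 5, 8, 11, 14, 17 days.
Next gap: 20 days. April 8, 2019 + 20 days = April 28, 2019.
Next gap: 23 days. April 28, 2019 + 23 days = May 21, 2019.

April 28, 2019; May 21, 2019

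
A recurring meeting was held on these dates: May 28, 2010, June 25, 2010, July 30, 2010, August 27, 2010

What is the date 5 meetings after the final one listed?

January 28, 2011

Every date is a Friday; gaps 28, 35, 28 days.
Each is the last Friday of its month (at least one falls on the 29th or later, ruling out '4th Friday').
September 2010 ends with Friday September 24, 2010.
October 2010 ends with Friday October 29, 2010.
November 2010 ends with Friday November 26, 2010.
December 2010 ends with Friday December 31, 2010.
Last Friday of January 2011: January 28, 2011.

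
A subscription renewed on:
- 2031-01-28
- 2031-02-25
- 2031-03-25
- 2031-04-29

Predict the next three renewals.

2031-05-27, 2031-06-24, 2031-07-29

Every date is a Tuesday; gaps 28, 28, 35 days.
Each is the last Tuesday of its month (at least one falls on the 29th or later, ruling out '4th Tuesday').
Last Tuesday of May 2031: 2031-05-27.
June 2031 ends with Tuesday 2031-06-24.
Last Tuesday of July 2031: 2031-07-29.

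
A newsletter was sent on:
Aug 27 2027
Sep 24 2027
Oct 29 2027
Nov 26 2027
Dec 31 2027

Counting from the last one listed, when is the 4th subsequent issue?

Apr 28 2028

All Fridays; the gaps (28, 35, 28, 35) vary with month length.
This is the last Friday of each month.
January 2028 ends with Friday Jan 28 2028.
February 2028 ends with Friday Feb 25 2028.
March 2028 ends with Friday Mar 31 2028.
Last Friday of April 2028: Apr 28 2028.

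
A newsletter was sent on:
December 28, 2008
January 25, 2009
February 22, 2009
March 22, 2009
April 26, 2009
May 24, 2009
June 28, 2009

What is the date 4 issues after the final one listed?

October 25, 2009

All dates are Sundays, 28, 28, 28, 35, 28, 35 days apart.
Specifically, the 4th Sunday of each month.
July 2009 — 4th Sunday is July 26, 2009.
August 2009 — 4th Sunday is August 23, 2009.
September 2009 — 4th Sunday is September 27, 2009.
October 2009 — 4th Sunday is October 25, 2009.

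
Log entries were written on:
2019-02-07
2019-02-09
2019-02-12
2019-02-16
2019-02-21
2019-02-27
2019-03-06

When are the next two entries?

The spacing grows by 1 each time: 2, 3, 4, 5, 6, 7 days.
Next gap: 8 days. 2019-03-06 + 8 days = 2019-03-14.
Next gap: 9 days. 2019-03-14 + 9 days = 2019-03-23.

2019-03-14, 2019-03-23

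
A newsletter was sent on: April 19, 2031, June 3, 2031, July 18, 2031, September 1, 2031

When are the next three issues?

October 16, 2031; November 30, 2031; January 14, 2032

Every event comes 45 days after the last (45, 45, 45).
September 1, 2031 + 45 days = October 16, 2031.
October 16, 2031 + 45 days = November 30, 2031.
November 30, 2031 + 45 days = January 14, 2032.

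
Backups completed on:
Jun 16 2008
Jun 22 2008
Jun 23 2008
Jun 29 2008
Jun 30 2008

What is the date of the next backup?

Jul 6 2008

Gaps: 6, 1, 6, 1 days — not constant, but cyclic with period 2.
The events fall on every Monday and Sunday.
The following Sunday is Jul 6 2008.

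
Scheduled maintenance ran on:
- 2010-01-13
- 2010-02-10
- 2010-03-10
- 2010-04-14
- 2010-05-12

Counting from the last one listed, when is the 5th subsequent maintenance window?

2010-10-13

These are Wednesdays at 28- or 35-day spacing (28, 28, 35, 28).
The pattern: 2nd Wednesday of the month.
2nd Wednesday of June 2010: 2010-06-09.
2nd Wednesday of July 2010: 2010-07-14.
August 2010 — 2nd Wednesday is 2010-08-11.
September 2010 — 2nd Wednesday is 2010-09-08.
October 2010 — 2nd Wednesday is 2010-10-13.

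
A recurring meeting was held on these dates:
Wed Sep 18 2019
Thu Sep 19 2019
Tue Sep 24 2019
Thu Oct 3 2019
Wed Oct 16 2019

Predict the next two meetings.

Intervals are 1, 5, 9, 13 days — an arithmetic progression with common difference 4.
Next gap: 17 days. Wed Oct 16 2019 + 17 days = Sat Nov 2 2019.
Next gap: 21 days. Sat Nov 2 2019 + 21 days = Sat Nov 23 2019.

Sat Nov 2 2019, Sat Nov 23 2019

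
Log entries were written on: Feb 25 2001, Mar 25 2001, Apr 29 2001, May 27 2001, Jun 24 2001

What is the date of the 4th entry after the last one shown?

Oct 28 2001

All Sundays; the gaps (28, 35, 28, 28) vary with month length.
This is the last Sunday of each month.
Last Sunday of July 2001: Jul 29 2001.
August 2001 ends with Sunday Aug 26 2001.
September 2001 ends with Sunday Sep 30 2001.
Last Sunday of October 2001: Oct 28 2001.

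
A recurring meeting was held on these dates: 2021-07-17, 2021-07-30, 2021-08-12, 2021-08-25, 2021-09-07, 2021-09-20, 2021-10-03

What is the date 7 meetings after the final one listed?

The spacing is 13, 13, 13, 13, 13, 13 days — always 13 days.
2021-10-03 + 13 days = 2021-10-16.
2021-10-16 + 13 days = 2021-10-29.
2021-10-29 + 13 days = 2021-11-11.
2021-11-11 + 13 days = 2021-11-24.
2021-11-24 + 13 days = 2021-12-07.
2021-12-07 + 13 days = 2021-12-20.
2021-12-20 + 13 days = 2022-01-02.

2022-01-02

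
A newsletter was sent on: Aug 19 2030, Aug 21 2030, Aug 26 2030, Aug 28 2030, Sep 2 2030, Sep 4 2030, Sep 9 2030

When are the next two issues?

Gaps: 2, 5, 2, 5, 2, 5 days — not constant, but cyclic with period 2.
The events fall on every Monday and Wednesday.
The following Wednesday is Sep 11 2030.
The following Monday is Sep 16 2030.

Sep 11 2030, Sep 16 2030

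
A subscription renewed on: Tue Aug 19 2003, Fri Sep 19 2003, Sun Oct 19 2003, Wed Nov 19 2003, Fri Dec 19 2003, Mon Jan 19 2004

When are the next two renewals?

Thu Feb 19 2004, Fri Mar 19 2004

Each date is the 19th; the gaps (31, 30, 31, 30, 31) track the month lengths.
The rule is the 19th of each month.
February 2004: Thu Feb 19 2004.
March 2004: Fri Mar 19 2004.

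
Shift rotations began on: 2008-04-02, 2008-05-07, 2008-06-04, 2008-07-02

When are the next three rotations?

All dates are Wednesdays, 35, 28, 28 days apart.
Specifically, the 1st Wednesday of each month.
August 2008 — 1st Wednesday is 2008-08-06.
September 2008 — 1st Wednesday is 2008-09-03.
October 2008 — 1st Wednesday is 2008-10-01.

2008-08-06, 2008-09-03, 2008-10-01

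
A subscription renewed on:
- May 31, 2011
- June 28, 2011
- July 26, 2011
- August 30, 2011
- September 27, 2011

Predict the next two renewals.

October 25, 2011; November 29, 2011

All Tuesdays; the gaps (28, 28, 35, 28) vary with month length.
This is the last Tuesday of each month.
October 2011 ends with Tuesday October 25, 2011.
November 2011 ends with Tuesday November 29, 2011.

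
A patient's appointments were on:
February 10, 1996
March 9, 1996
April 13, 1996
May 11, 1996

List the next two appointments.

Gaps: 28, 35, 28 days — a mix of 28 and 35. Every date is a Saturday.
Each is the 2nd Saturday of its month.
2nd Saturday of June 1996: June 8, 1996.
2nd Saturday of July 1996: July 13, 1996.

June 8, 1996; July 13, 1996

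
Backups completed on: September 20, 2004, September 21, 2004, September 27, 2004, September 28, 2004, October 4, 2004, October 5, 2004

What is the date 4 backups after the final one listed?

Gaps: 1, 6, 1, 6, 1 days — not constant, but cyclic with period 2.
The events fall on every Monday and Tuesday.
Next Monday: October 11, 2004.
Next Tuesday: October 12, 2004.
Next Monday: October 18, 2004.
Next Tuesday: October 19, 2004.

October 19, 2004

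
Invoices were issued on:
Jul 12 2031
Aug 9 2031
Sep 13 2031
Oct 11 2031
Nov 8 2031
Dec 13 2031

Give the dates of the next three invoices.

All dates are Saturdays, 28, 35, 28, 28, 35 days apart.
Specifically, the 2nd Saturday of each month.
2nd Saturday of January 2032: Jan 10 2032.
February 2032 — 2nd Saturday is Feb 14 2032.
2nd Saturday of March 2032: Mar 13 2032.

Jan 10 2032, Feb 14 2032, Mar 13 2032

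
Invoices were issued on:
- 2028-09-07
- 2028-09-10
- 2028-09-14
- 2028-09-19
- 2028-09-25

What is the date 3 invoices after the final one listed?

2028-10-19

Intervals are 3, 4, 5, 6 days — an arithmetic progression with common difference 1.
Next gap: 7 days. 2028-09-25 + 7 days = 2028-10-02.
Next gap: 8 days. 2028-10-02 + 8 days = 2028-10-10.
Next gap: 9 days. 2028-10-10 + 9 days = 2028-10-19.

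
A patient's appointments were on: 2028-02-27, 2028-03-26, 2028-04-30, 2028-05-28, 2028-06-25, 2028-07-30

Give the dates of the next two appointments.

2028-08-27, 2028-09-24

Every date is a Sunday; gaps 28, 35, 28, 28, 35 days.
Each is the last Sunday of its month (at least one falls on the 29th or later, ruling out '4th Sunday').
Last Sunday of August 2028: 2028-08-27.
Last Sunday of September 2028: 2028-09-24.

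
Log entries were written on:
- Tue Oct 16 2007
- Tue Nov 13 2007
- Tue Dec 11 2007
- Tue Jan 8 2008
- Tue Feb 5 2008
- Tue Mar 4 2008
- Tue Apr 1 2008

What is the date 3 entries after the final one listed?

Gaps between consecutive events: 28, 28, 28, 28, 28, 28 days — a constant 28-day interval.
Tue Apr 1 2008 + 28 days = Tue Apr 29 2008.
Tue Apr 29 2008 + 28 days = Tue May 27 2008.
Tue May 27 2008 + 28 days = Tue Jun 24 2008.

Tue Jun 24 2008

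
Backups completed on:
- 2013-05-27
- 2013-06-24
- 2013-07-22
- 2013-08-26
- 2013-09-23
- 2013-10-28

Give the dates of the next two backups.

All dates are Mondays, 28, 28, 35, 28, 35 days apart.
Specifically, the 4th Monday of each month.
4th Monday of November 2013: 2013-11-25.
4th Monday of December 2013: 2013-12-23.

2013-11-25, 2013-12-23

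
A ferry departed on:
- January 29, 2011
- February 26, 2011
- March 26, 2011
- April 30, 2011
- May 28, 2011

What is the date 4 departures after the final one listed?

September 24, 2011

These are Saturdays with 28, 28, 35, 28-day gaps.
Each is the final Saturday of its month — January 29, 2011 is past the 28th, so '4th Saturday' doesn't fit.
Last Saturday of June 2011: June 25, 2011.
Last Saturday of July 2011: July 30, 2011.
Last Saturday of August 2011: August 27, 2011.
Last Saturday of September 2011: September 24, 2011.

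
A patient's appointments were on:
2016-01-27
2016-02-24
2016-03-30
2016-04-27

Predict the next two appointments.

2016-05-25, 2016-06-29

Every date is a Wednesday; gaps 28, 35, 28 days.
Each is the last Wednesday of its month (at least one falls on the 29th or later, ruling out '4th Wednesday').
May 2016 ends with Wednesday 2016-05-25.
Last Wednesday of June 2016: 2016-06-29.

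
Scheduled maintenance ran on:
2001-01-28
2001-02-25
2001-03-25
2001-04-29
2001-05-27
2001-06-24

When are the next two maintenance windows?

2001-07-29, 2001-08-26

All Sundays; the gaps (28, 28, 35, 28, 28) vary with month length.
This is the last Sunday of each month.
July 2001 ends with Sunday 2001-07-29.
August 2001 ends with Sunday 2001-08-26.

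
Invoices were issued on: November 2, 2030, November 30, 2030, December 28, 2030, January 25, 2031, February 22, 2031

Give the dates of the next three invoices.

The spacing is 28, 28, 28, 28 days — always 28 days.
February 22, 2031 + 28 days = March 22, 2031.
March 22, 2031 + 28 days = April 19, 2031.
April 19, 2031 + 28 days = May 17, 2031.

March 22, 2031; April 19, 2031; May 17, 2031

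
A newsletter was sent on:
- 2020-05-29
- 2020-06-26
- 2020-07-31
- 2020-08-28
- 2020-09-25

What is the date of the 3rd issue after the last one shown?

These are Fridays with 28, 35, 28, 28-day gaps.
Each is the final Friday of its month — 2020-05-29 is past the 28th, so '4th Friday' doesn't fit.
October 2020 ends with Friday 2020-10-30.
November 2020 ends with Friday 2020-11-27.
Last Friday of December 2020: 2020-12-25.

2020-12-25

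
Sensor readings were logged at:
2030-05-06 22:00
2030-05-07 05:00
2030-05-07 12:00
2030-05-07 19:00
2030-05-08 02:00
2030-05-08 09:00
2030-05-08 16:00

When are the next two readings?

Gaps: 7, 7, 7, 7, 7, 7 hours — each event is 7 hours after the previous one.
2030-05-08 16:00 + 7 h = 2030-05-08 23:00.
2030-05-08 23:00 + 7 h = 2030-05-09 06:00.

2030-05-08 23:00, 2030-05-09 06:00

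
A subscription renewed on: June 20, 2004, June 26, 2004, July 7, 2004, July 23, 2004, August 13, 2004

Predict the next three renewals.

Gaps: 6, 11, 16, 21 days — each gap is 5 larger than the previous one.
Next gap: 26 days. August 13, 2004 + 26 days = September 8, 2004.
Next gap: 31 days. September 8, 2004 + 31 days = October 9, 2004.
Next gap: 36 days. October 9, 2004 + 36 days = November 14, 2004.

September 8, 2004; October 9, 2004; November 14, 2004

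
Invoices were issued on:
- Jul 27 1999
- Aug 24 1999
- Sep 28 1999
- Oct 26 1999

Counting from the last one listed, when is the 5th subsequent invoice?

Gaps: 28, 35, 28 days — a mix of 28 and 35. Every date is a Tuesday.
Each is the 4th Tuesday of its month.
4th Tuesday of November 1999: Nov 23 1999.
4th Tuesday of December 1999: Dec 28 1999.
4th Tuesday of January 2000: Jan 25 2000.
4th Tuesday of February 2000: Feb 22 2000.
March 2000 — 4th Tuesday is Mar 28 2000.

Mar 28 2000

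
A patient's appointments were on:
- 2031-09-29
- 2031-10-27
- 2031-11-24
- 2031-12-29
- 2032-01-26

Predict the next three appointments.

2032-02-23, 2032-03-29, 2032-04-26

Every date is a Monday; gaps 28, 28, 35, 28 days.
Each is the last Monday of its month (at least one falls on the 29th or later, ruling out '4th Monday').
Last Monday of February 2032: 2032-02-23.
March 2032 ends with Monday 2032-03-29.
Last Monday of April 2032: 2032-04-26.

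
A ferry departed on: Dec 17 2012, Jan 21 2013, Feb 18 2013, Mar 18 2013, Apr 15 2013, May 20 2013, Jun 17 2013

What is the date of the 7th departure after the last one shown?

Jan 20 2014

Gaps: 35, 28, 28, 28, 35, 28 days — a mix of 28 and 35. Every date is a Monday.
Each is the 3rd Monday of its month.
July 2013 — 3rd Monday is Jul 15 2013.
August 2013 — 3rd Monday is Aug 19 2013.
3rd Monday of September 2013: Sep 16 2013.
3rd Monday of October 2013: Oct 21 2013.
November 2013 — 3rd Monday is Nov 18 2013.
December 2013 — 3rd Monday is Dec 16 2013.
January 2014 — 3rd Monday is Jan 20 2014.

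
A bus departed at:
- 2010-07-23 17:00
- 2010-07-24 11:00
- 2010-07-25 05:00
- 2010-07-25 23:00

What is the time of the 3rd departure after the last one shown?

2010-07-28 05:00

Gaps: 18, 18, 18 hours — each event is 18 hours after the previous one.
2010-07-25 23:00 + 18 h = 2010-07-26 17:00.
2010-07-26 17:00 + 18 h = 2010-07-27 11:00.
2010-07-27 11:00 + 18 h = 2010-07-28 05:00.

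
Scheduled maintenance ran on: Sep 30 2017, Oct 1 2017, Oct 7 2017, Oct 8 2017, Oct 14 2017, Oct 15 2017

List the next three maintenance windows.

Oct 21 2017, Oct 22 2017, Oct 28 2017

Gaps: 1, 6, 1, 6, 1 days — not constant, but cyclic with period 2.
The events fall on every Saturday and Sunday.
The following Saturday is Oct 21 2017.
Next Sunday: Oct 22 2017.
Next Saturday: Oct 28 2017.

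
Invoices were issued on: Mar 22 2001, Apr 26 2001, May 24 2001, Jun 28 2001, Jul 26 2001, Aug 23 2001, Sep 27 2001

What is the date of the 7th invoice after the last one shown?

Apr 25 2002

These are Thursdays at 28- or 35-day spacing (35, 28, 35, 28, 28, 35).
The pattern: 4th Thursday of the month.
4th Thursday of October 2001: Oct 25 2001.
4th Thursday of November 2001: Nov 22 2001.
4th Thursday of December 2001: Dec 27 2001.
4th Thursday of January 2002: Jan 24 2002.
4th Thursday of February 2002: Feb 28 2002.
4th Thursday of March 2002: Mar 28 2002.
April 2002 — 4th Thursday is Apr 25 2002.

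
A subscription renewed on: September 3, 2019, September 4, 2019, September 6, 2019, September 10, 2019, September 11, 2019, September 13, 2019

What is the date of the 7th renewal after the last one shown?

October 1, 2019

The gap pattern 1, 2, 4, 1, 2 repeats every 3 events.
These are the Tuesdays, Wednesdays and Fridays of each week.
Next Tuesday: September 17, 2019.
Next Wednesday: September 18, 2019.
Next Friday: September 20, 2019.
The following Tuesday is September 24, 2019.
Next Wednesday: September 25, 2019.
The following Friday is September 27, 2019.
Next Tuesday: October 1, 2019.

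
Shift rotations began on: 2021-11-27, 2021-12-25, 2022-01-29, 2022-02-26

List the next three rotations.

2022-03-26, 2022-04-30, 2022-05-28

All Saturdays; the gaps (28, 35, 28) vary with month length.
This is the last Saturday of each month.
Last Saturday of March 2022: 2022-03-26.
Last Saturday of April 2022: 2022-04-30.
May 2022 ends with Saturday 2022-05-28.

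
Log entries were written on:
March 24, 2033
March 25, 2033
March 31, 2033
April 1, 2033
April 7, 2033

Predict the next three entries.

The gap pattern 1, 6, 1, 6 repeats every 2 events.
These are the Thursdays and Fridays of each week.
The following Friday is April 8, 2033.
Next Thursday: April 14, 2033.
Next Friday: April 15, 2033.

April 8, 2033; April 14, 2033; April 15, 2033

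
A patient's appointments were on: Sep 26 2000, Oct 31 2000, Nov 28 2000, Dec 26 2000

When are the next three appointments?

Every date is a Tuesday; gaps 35, 28, 28 days.
Each is the last Tuesday of its month (at least one falls on the 29th or later, ruling out '4th Tuesday').
Last Tuesday of January 2001: Jan 30 2001.
Last Tuesday of February 2001: Feb 27 2001.
March 2001 ends with Tuesday Mar 27 2001.

Jan 30 2001, Feb 27 2001, Mar 27 2001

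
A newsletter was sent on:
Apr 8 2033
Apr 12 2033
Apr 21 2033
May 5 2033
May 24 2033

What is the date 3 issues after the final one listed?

Gaps: 4, 9, 14, 19 days — each gap is 5 larger than the previous one.
Next gap: 24 days. May 24 2033 + 24 days = Jun 17 2033.
Next gap: 29 days. Jun 17 2033 + 29 days = Jul 16 2033.
Next gap: 34 days. Jul 16 2033 + 34 days = Aug 19 2033.

Aug 19 2033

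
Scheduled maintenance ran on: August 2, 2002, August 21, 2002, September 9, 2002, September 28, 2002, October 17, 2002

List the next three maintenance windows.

Every event comes 19 days after the last (19, 19, 19, 19).
October 17, 2002 + 19 days = November 5, 2002.
November 5, 2002 + 19 days = November 24, 2002.
November 24, 2002 + 19 days = December 13, 2002.

November 5, 2002; November 24, 2002; December 13, 2002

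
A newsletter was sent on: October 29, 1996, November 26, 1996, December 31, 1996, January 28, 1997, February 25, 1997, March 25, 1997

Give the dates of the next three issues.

These are Tuesdays with 28, 35, 28, 28, 28-day gaps.
Each is the final Tuesday of its month — October 29, 1996 is past the 28th, so '4th Tuesday' doesn't fit.
Last Tuesday of April 1997: April 29, 1997.
Last Tuesday of May 1997: May 27, 1997.
June 1997 ends with Tuesday June 24, 1997.

April 29, 1997; May 27, 1997; June 24, 1997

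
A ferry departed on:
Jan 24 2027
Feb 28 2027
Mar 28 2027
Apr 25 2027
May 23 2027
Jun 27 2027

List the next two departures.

Jul 25 2027, Aug 22 2027

All dates are Sundays, 35, 28, 28, 28, 35 days apart.
Specifically, the 4th Sunday of each month.
July 2027 — 4th Sunday is Jul 25 2027.
August 2027 — 4th Sunday is Aug 22 2027.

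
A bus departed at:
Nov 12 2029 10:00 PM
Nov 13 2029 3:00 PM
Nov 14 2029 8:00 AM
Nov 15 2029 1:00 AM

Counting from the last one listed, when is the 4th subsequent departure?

Gaps: 17, 17, 17 hours — each event is 17 hours after the previous one.
Nov 15 2029 1:00 AM + 17 h = Nov 15 2029 6:00 PM.
Nov 15 2029 6:00 PM + 17 h = Nov 16 2029 11:00 AM.
Nov 16 2029 11:00 AM + 17 h = Nov 17 2029 4:00 AM.
Nov 17 2029 4:00 AM + 17 h = Nov 17 2029 9:00 PM.

Nov 17 2029 9:00 PM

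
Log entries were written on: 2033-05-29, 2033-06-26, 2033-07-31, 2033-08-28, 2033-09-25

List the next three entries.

2033-10-30, 2033-11-27, 2033-12-25

All Sundays; the gaps (28, 35, 28, 28) vary with month length.
This is the last Sunday of each month.
October 2033 ends with Sunday 2033-10-30.
Last Sunday of November 2033: 2033-11-27.
Last Sunday of December 2033: 2033-12-25.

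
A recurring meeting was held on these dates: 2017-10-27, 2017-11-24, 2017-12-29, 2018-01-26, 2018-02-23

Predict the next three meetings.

Every date is a Friday; gaps 28, 35, 28, 28 days.
Each is the last Friday of its month (at least one falls on the 29th or later, ruling out '4th Friday').
March 2018 ends with Friday 2018-03-30.
Last Friday of April 2018: 2018-04-27.
Last Friday of May 2018: 2018-05-25.

2018-03-30, 2018-04-27, 2018-05-25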